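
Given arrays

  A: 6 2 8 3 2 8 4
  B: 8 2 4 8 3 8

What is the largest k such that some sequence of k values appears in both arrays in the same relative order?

4

Let dp[i][j] be the LCS length of the first i values of A and the first j values of B. dp[i][j] = dp[i-1][j-1]+1 when the i-th and j-th values match, else max(dp[i-1][j], dp[i][j-1]).
    ·  8  2  4  8  3  8
 ·  0  0  0  0  0  0  0
 6  0  0  0  0  0  0  0
 2  0  0  1  1  1  1  1
 8  0  1  1  1  2  2  2
 3  0  1  1  1  2  3  3
 2  0  1  2  2  2  3  3
 8  0  1  2  2  3  3  4
 4  0  1  2  3  3  3  4
dp[7][6] = 4. One LCS (by backtracking along matches): 2, 8, 3, 8.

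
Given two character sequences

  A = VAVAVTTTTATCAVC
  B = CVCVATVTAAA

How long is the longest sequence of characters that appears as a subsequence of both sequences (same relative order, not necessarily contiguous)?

Match V (A #1, B #2) → V (A #3, B #4) → A (A #4, B #5) → V (A #5, B #7) → T (A #6, B #8) → A (A #10, B #10) → A (A #13, B #11) — 7 characters in the same relative order in both, and the DP table's final entry dp[15][11] is also 7, so no common subsequence is longer.

7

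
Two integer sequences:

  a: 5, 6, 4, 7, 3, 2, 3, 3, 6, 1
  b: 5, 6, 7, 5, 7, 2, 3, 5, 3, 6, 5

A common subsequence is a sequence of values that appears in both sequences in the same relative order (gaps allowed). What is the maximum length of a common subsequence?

Match 5 at a[1]=b[1]; then 6 at a[2]=b[2]; then 7 at a[4]=b[5]; then 2 at a[6]=b[6]; then 3 at a[7]=b[7]; then 3 at a[8]=b[9]; then 6 at a[9]=b[10] — 7 values in the same relative order in both. Since dp[10][11] = 7, nothing longer is possible.

7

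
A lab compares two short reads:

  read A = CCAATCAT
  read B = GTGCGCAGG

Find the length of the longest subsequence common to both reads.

Taking C (read A #1, read B #4); then C (read A #2, read B #6); then A (read A #3, read B #7) gives a common subsequence of length 3. The LCS DP gives dp[8][9] = 3, so this is optimal.

3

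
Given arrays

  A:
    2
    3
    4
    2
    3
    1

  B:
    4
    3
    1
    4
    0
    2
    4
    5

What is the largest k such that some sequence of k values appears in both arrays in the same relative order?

Pick 3 (A #2, B #2); then 4 (A #3, B #4); then 2 (A #4, B #6); all 3 values appear in both, in order. dp[6][8] = 3 confirms this is the maximum.

3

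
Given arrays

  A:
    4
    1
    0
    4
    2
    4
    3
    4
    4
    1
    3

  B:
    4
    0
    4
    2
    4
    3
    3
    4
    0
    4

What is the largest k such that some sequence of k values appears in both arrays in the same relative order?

8

Pick 4 [1,1]; then 0 [3,2]; then 4 [4,3]; then 2 [5,4]; then 4 [6,5]; then 3 [7,7]; then 4 [8,8]; then 4 [9,10]; all 8 values appear in both, in order. Since dp[11][10] = 8, nothing longer is possible.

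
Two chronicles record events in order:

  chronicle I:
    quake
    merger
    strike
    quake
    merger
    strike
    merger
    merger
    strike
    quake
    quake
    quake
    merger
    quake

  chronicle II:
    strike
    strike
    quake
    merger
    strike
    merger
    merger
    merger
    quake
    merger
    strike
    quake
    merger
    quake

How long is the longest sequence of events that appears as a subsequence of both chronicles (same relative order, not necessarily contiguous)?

10

One common subsequence of length 10: quake (chronicle I #1, chronicle II #3), merger (chronicle I #2, chronicle II #4), strike (chronicle I #3, chronicle II #5), merger (chronicle I #5, chronicle II #7), merger (chronicle I #7, chronicle II #8), merger (chronicle I #8, chronicle II #10), strike (chronicle I #9, chronicle II #11), quake (chronicle I #12, chronicle II #12), merger (chronicle I #13, chronicle II #13), quake (chronicle I #14, chronicle II #14). dp[14][14] = 10 confirms this is the maximum.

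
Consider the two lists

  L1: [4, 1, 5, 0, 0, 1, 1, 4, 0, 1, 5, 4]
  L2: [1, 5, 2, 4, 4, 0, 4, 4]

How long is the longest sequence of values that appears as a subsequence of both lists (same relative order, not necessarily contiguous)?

Taking 1 [2,1], then 5 [3,2], then 0 [5,6], then 4 [8,7], then 4 [12,8] gives a common subsequence of length 5. The LCS DP gives dp[12][8] = 5, so this is optimal.

5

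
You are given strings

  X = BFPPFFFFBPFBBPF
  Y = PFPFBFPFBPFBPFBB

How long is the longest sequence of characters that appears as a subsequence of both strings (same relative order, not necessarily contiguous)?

Pick F (X #2, Y #2), P (X #4, Y #3), F (X #5, Y #4), F (X #6, Y #6), F (X #7, Y #8), F (X #8, Y #11), B (X #9, Y #12), P (X #10, Y #13), F (X #11, Y #14), B (X #12, Y #15), B (X #13, Y #16); all 11 characters appear in both, in order. The LCS DP gives dp[15][16] = 11, so this is optimal.

11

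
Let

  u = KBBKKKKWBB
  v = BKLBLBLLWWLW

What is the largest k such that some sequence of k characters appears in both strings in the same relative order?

4

Pick K (u #1, v #2), then B (u #2, v #4), then B (u #3, v #6), then W (u #8, v #12); all 4 characters appear in both, in order. dp[10][12] = 4 confirms this is the maximum.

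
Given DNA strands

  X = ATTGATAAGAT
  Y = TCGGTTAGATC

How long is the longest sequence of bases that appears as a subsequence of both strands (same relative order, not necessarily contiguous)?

Let dp[i][j] be the LCS length of the first i bases of X and the first j bases of Y. dp[i][j] = dp[i-1][j-1]+1 when the i-th and j-th bases match, else max(dp[i-1][j], dp[i][j-1]).
    ·  T  C  G  G  T  T  A  G  A  T  C
 ·  0  0  0  0  0  0  0  0  0  0  0  0
 A  0  0  0  0  0  0  0  1  1  1  1  1
 T  0  1  1  1  1  1  1  1  1  1  2  2
 T  0  1  1  1  1  2  2  2  2  2  2  2
 G  0  1  1  2  2  2  2  2  3  3  3  3
 A  0  1  1  2  2  2  2  3  3  4  4  4
 T  0  1  1  2  2  3  3  3  3  4  5  5
 A  0  1  1  2  2  3  3  4  4  4  5  5
 A  0  1  1  2  2  3  3  4  4  5  5  5
 G  0  1  1  2  3  3  3  4  5  5  5  5
 A  0  1  1  2  3  3  3  4  5  6  6  6
 T  0  1  1  2  3  4  4  4  5  6  7  7
dp[11][11] = 7. One LCS (by backtracking along matches): TTTAGAT.

7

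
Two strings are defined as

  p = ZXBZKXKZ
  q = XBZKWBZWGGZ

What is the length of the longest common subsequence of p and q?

5

Taking X at p[2]=q[1], then B at p[3]=q[2], then Z at p[4]=q[3], then K at p[5]=q[4], then Z at p[8]=q[11] gives a common subsequence of length 5, and the DP table's final entry dp[8][11] is also 5, so no common subsequence is longer.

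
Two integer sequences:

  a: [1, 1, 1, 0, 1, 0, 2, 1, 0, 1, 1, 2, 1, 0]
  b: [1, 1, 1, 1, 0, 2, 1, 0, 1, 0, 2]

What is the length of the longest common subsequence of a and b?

10

Match 1 at a[1]=b[1], 1 at a[2]=b[2], 1 at a[3]=b[3], 1 at a[5]=b[4], 0 at a[6]=b[5], 2 at a[7]=b[6], 1 at a[8]=b[7], 0 at a[9]=b[8], 1 at a[10]=b[9], 2 at a[12]=b[11] — 10 values in the same relative order in both. The LCS DP gives dp[14][11] = 10, so this is optimal.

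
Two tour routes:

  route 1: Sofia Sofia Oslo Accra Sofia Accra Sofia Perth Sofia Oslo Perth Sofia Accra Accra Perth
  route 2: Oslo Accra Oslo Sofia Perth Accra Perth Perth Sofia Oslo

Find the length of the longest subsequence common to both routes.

Match Oslo (route 1 #3, route 2 #1), then Accra (route 1 #4, route 2 #2), then Sofia (route 1 #5, route 2 #4), then Accra (route 1 #6, route 2 #6), then Perth (route 1 #8, route 2 #8), then Sofia (route 1 #9, route 2 #9), then Oslo (route 1 #10, route 2 #10) — 7 stops in the same relative order in both. dp[15][10] = 7 confirms this is the maximum.

7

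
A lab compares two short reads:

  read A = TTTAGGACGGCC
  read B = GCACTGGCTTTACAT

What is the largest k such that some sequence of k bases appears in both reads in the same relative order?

7

One common subsequence of length 7: G at read A[5]=read B[1], A at read A[7]=read B[3], C at read A[8]=read B[4], G at read A[9]=read B[6], G at read A[10]=read B[7], C at read A[11]=read B[8], C at read A[12]=read B[13]. Since dp[12][15] = 7, nothing longer is possible.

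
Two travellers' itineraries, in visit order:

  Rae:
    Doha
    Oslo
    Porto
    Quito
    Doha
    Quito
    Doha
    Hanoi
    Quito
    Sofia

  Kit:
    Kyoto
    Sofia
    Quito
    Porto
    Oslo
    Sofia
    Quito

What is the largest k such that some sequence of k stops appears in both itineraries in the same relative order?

2

Match Oslo [2,5], then Quito [9,7] — 2 stops in the same relative order in both. dp[10][7] = 2 confirms this is the maximum.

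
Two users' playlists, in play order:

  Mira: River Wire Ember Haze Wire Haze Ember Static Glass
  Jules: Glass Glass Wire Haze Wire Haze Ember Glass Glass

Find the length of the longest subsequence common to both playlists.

6

Taking Wire [2,3] → Haze [4,4] → Wire [5,5] → Haze [6,6] → Ember [7,7] → Glass [9,9] gives a common subsequence of length 6. The LCS DP gives dp[9][9] = 6, so this is optimal.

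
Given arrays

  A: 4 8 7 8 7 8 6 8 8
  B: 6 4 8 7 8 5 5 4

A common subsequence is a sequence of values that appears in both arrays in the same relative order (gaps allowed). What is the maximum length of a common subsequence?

4

Let dp[i][j] be the LCS length of the first i values of A and the first j values of B. dp[i][j] = dp[i-1][j-1]+1 when the i-th and j-th values match, else max(dp[i-1][j], dp[i][j-1]).
    ·  6  4  8  7  8  5  5  4
 ·  0  0  0  0  0  0  0  0  0
 4  0  0  1  1  1  1  1  1  1
 8  0  0  1  2  2  2  2  2  2
 7  0  0  1  2  3  3  3  3  3
 8  0  0  1  2  3  4  4  4  4
 7  0  0  1  2  3  4  4  4  4
 8  0  0  1  2  3  4  4  4  4
 6  0  1  1  2  3  4  4  4  4
 8  0  1  1  2  3  4  4  4  4
 8  0  1  1  2  3  4  4  4  4
dp[9][8] = 4. One LCS (by backtracking along matches): 4, 8, 7, 8.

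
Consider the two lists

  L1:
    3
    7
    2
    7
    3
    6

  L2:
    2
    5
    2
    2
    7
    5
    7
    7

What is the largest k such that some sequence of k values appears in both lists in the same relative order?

Taking 7 [2,7], 7 [4,8] gives a common subsequence of length 2. The LCS DP gives dp[6][8] = 2, so this is optimal.

2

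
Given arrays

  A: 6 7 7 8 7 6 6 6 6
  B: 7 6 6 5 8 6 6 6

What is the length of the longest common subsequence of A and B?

Let dp[i][j] be the LCS length of the first i values of A and the first j values of B. dp[i][j] = dp[i-1][j-1]+1 when the i-th and j-th values match, else max(dp[i-1][j], dp[i][j-1]).
    ·  7  6  6  5  8  6  6  6
 ·  0  0  0  0  0  0  0  0  0
 6  0  0  1  1  1  1  1  1  1
 7  0  1  1  1  1  1  1  1  1
 7  0  1  1  1  1  1  1  1  1
 8  0  1  1  1  1  2  2  2  2
 7  0  1  1  1  1  2  2  2  2
 6  0  1  2  2  2  2  3  3  3
 6  0  1  2  3  3  3  3  4  4
 6  0  1  2  3  3  3  4  4  5
 6  0  1  2  3  3  3  4  5  5
dp[9][8] = 5. One LCS (by backtracking along matches): 6, 8, 6, 6, 6.

5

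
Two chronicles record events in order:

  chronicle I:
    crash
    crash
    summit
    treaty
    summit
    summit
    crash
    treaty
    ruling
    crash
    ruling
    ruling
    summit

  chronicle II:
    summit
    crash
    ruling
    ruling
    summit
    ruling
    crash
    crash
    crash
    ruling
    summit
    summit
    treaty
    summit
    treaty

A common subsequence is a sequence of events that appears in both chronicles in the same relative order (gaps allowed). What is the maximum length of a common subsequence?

Match crash [1,8] → crash [2,9] → summit [3,12] → treaty [4,13] → summit [6,14] → treaty [8,15] — 6 events in the same relative order in both. Since dp[13][15] = 6, nothing longer is possible.

6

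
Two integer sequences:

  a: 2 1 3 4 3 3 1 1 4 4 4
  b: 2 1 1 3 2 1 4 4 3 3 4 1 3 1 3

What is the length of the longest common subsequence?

One common subsequence of length 8: 2 (a #1, b #1) → 1 (a #2, b #3) → 3 (a #3, b #4) → 4 (a #4, b #8) → 3 (a #5, b #9) → 3 (a #6, b #10) → 1 (a #7, b #12) → 1 (a #8, b #14), and the DP table's final entry dp[11][15] is also 8, so no common subsequence is longer.

8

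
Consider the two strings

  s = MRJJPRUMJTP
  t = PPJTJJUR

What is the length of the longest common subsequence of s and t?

3

Pick J (s #3, t #5), then J (s #4, t #6), then R (s #6, t #8); all 3 characters appear in both, in order. Since dp[11][8] = 3, nothing longer is possible.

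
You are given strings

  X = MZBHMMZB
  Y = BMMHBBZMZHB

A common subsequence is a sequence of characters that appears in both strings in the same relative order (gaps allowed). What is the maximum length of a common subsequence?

5

Match M at X[1]=Y[3], then Z at X[2]=Y[7], then M at X[6]=Y[8], then Z at X[7]=Y[9], then B at X[8]=Y[11] — 5 characters in the same relative order in both. dp[8][11] = 5 confirms this is the maximum.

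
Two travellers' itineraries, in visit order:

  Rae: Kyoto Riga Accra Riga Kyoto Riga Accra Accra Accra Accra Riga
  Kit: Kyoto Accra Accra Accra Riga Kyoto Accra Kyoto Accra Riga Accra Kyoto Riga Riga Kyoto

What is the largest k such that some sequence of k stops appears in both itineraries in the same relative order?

Taking Kyoto [1,1], Accra [3,4], Riga [4,5], Kyoto [5,6], Accra [7,7], Accra [8,9], Accra [9,11], Riga [11,14] gives a common subsequence of length 8. dp[11][15] = 8 confirms this is the maximum.

8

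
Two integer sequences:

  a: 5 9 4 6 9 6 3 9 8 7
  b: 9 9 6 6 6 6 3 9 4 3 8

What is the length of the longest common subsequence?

Match 9 at a[2]=b[2] → 6 at a[4]=b[5] → 6 at a[6]=b[6] → 3 at a[7]=b[7] → 9 at a[8]=b[8] → 8 at a[9]=b[11] — 6 values in the same relative order in both. Since dp[10][11] = 6, nothing longer is possible.

6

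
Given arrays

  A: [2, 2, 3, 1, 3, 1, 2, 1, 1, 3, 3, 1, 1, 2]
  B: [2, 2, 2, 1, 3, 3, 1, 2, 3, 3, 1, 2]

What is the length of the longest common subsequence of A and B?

One common subsequence of length 10: 2 (A #1, B #2) → 2 (A #2, B #3) → 3 (A #3, B #5) → 3 (A #5, B #6) → 1 (A #6, B #7) → 2 (A #7, B #8) → 3 (A #10, B #9) → 3 (A #11, B #10) → 1 (A #13, B #11) → 2 (A #14, B #12). Since dp[14][12] = 10, nothing longer is possible.

10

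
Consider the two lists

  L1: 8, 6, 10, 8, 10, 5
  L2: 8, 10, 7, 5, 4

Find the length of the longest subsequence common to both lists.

Match 8 [1,1] → 10 [3,2] → 5 [6,4] — 3 values in the same relative order in both. The LCS DP gives dp[6][5] = 3, so this is optimal.

3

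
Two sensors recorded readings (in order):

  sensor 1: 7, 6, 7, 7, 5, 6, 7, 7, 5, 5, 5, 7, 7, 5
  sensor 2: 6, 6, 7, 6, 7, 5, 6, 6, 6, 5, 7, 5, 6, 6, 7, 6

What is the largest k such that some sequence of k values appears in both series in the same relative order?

Pick 7 at sensor 1[1]=sensor 2[3], 6 at sensor 1[2]=sensor 2[4], 7 at sensor 1[4]=sensor 2[5], 5 at sensor 1[5]=sensor 2[6], 6 at sensor 1[6]=sensor 2[9], 7 at sensor 1[8]=sensor 2[11], 5 at sensor 1[9]=sensor 2[12], 7 at sensor 1[12]=sensor 2[15]; all 8 values appear in both, in order. The LCS DP gives dp[14][16] = 8, so this is optimal.

8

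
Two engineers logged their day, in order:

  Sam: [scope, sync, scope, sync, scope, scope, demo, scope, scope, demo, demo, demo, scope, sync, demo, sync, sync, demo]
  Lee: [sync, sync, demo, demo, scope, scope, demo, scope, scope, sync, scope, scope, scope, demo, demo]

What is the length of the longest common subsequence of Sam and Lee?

Pick sync at Sam[2]=Lee[1], sync at Sam[4]=Lee[2], scope at Sam[5]=Lee[5], scope at Sam[6]=Lee[6], demo at Sam[7]=Lee[7], scope at Sam[8]=Lee[11], scope at Sam[9]=Lee[12], scope at Sam[13]=Lee[13], demo at Sam[15]=Lee[14], demo at Sam[18]=Lee[15]; all 10 tasks appear in both, in order. The LCS DP gives dp[18][15] = 10, so this is optimal.

10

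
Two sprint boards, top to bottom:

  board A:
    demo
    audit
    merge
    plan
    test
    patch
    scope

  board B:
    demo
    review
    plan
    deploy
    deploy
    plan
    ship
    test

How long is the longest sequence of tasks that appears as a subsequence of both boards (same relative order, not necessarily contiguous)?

3

Match demo (board A #1, board B #1) → plan (board A #4, board B #6) → test (board A #5, board B #8) — 3 tasks in the same relative order in both. Since dp[7][8] = 3, nothing longer is possible.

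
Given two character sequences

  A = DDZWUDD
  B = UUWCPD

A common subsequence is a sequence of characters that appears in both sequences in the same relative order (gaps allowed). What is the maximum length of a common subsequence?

2

Let dp[i][j] be the LCS length of the first i characters of A and the first j characters of B. dp[i][j] = dp[i-1][j-1]+1 when the i-th and j-th characters match, else max(dp[i-1][j], dp[i][j-1]).
    ·  U  U  W  C  P  D
 ·  0  0  0  0  0  0  0
 D  0  0  0  0  0  0  1
 D  0  0  0  0  0  0  1
 Z  0  0  0  0  0  0  1
 W  0  0  0  1  1  1  1
 U  0  1  1  1  1  1  1
 D  0  1  1  1  1  1  2
 D  0  1  1  1  1  1  2
dp[7][6] = 2. One LCS (by backtracking along matches): WD.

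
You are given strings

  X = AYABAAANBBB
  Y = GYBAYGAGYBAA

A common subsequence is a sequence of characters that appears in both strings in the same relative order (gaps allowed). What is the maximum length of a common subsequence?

Let dp[i][j] be the LCS length of the first i characters of X and the first j characters of Y. dp[i][j] = dp[i-1][j-1]+1 when the i-th and j-th characters match, else max(dp[i-1][j], dp[i][j-1]).
    ·  G  Y  B  A  Y  G  A  G  Y  B  A  A
 ·  0  0  0  0  0  0  0  0  0  0  0  0  0
 A  0  0  0  0  1  1  1  1  1  1  1  1  1
 Y  0  0  1  1  1  2  2  2  2  2  2  2  2
 A  0  0  1  1  2  2  2  3  3  3  3  3  3
 B  0  0  1  2  2  2  2  3  3  3  4  4  4
 A  0  0  1  2  3  3  3  3  3  3  4  5  5
 A  0  0  1  2  3  3  3  4  4  4  4  5  6
 A  0  0  1  2  3  3  3  4  4  4  4  5  6
 N  0  0  1  2  3  3  3  4  4  4  4  5  6
 B  0  0  1  2  3  3  3  4  4  4  5  5  6
 B  0  0  1  2  3  3  3  4  4  4  5  5  6
 B  0  0  1  2  3  3  3  4  4  4  5  5  6
dp[11][12] = 6. One LCS (by backtracking along matches): AYABAA.

6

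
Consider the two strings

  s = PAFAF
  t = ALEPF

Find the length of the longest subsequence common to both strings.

Let dp[i][j] be the LCS length of the first i characters of s and the first j characters of t. dp[i][j] = dp[i-1][j-1]+1 when the i-th and j-th characters match, else max(dp[i-1][j], dp[i][j-1]).
    ·  A  L  E  P  F
 ·  0  0  0  0  0  0
 P  0  0  0  0  1  1
 A  0  1  1  1  1  1
 F  0  1  1  1  1  2
 A  0  1  1  1  1  2
 F  0  1  1  1  1  2
dp[5][5] = 2. One LCS (by backtracking along matches): PF.

2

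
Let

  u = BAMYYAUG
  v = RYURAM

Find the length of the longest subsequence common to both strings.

Pick A (u #2, v #5), then M (u #3, v #6); all 2 characters appear in both, in order, and the DP table's final entry dp[8][6] is also 2, so no common subsequence is longer.

2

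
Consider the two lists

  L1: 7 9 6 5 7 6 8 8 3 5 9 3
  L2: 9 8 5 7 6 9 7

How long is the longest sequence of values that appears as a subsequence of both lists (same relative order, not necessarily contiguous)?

Match 9 [2,1]; then 5 [4,3]; then 7 [5,4]; then 6 [6,5]; then 9 [11,6] — 5 values in the same relative order in both. Since dp[12][7] = 5, nothing longer is possible.

5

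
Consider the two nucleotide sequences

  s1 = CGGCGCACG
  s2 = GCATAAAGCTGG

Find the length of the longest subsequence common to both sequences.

5

Match C [1,2]; then G [3,8]; then C [4,9]; then G [5,11]; then G [9,12] — 5 bases in the same relative order in both, and the DP table's final entry dp[9][12] is also 5, so no common subsequence is longer.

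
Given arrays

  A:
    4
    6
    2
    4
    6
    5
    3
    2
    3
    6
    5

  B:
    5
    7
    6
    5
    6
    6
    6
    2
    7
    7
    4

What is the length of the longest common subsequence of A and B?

Taking 6 (A #2, B #7), then 2 (A #3, B #8), then 4 (A #4, B #11) gives a common subsequence of length 3. Since dp[11][11] = 3, nothing longer is possible.

3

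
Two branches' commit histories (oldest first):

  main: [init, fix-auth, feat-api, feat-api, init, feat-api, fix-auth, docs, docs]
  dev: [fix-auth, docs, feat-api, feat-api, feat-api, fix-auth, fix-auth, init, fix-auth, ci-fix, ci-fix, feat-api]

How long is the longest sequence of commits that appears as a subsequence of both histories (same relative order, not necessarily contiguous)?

One common subsequence of length 5: fix-auth [2,1], then feat-api [3,4], then feat-api [4,5], then init [5,8], then feat-api [6,12]. The LCS DP gives dp[9][12] = 5, so this is optimal.

5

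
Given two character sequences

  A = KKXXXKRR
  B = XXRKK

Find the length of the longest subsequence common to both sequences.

Let dp[i][j] be the LCS length of the first i characters of A and the first j characters of B. dp[i][j] = dp[i-1][j-1]+1 when the i-th and j-th characters match, else max(dp[i-1][j], dp[i][j-1]).
    ·  X  X  R  K  K
 ·  0  0  0  0  0  0
 K  0  0  0  0  1  1
 K  0  0  0  0  1  2
 X  0  1  1  1  1  2
 X  0  1  2  2  2  2
 X  0  1  2  2  2  2
 K  0  1  2  2  3  3
 R  0  1  2  3  3  3
 R  0  1  2  3  3  3
dp[8][5] = 3. One LCS (by backtracking along matches): XXK.

3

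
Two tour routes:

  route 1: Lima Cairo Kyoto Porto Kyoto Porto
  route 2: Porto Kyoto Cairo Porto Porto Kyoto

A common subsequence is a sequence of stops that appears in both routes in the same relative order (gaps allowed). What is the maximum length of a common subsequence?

Pick Cairo [2,3] → Porto [4,5] → Kyoto [5,6]; all 3 stops appear in both, in order. Since dp[6][6] = 3, nothing longer is possible.

3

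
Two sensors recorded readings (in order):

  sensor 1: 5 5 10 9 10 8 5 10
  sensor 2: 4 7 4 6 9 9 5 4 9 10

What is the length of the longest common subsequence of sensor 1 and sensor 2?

3

Let dp[i][j] be the LCS length of the first i values of sensor 1 and the first j values of sensor 2. dp[i][j] = dp[i-1][j-1]+1 when the i-th and j-th values match, else max(dp[i-1][j], dp[i][j-1]).
    ·  4  7  4  6  9  9  5  4  9 10
 ·  0  0  0  0  0  0  0  0  0  0  0
 5  0  0  0  0  0  0  0  1  1  1  1
 5  0  0  0  0  0  0  0  1  1  1  1
10  0  0  0  0  0  0  0  1  1  1  2
 9  0  0  0  0  0  1  1  1  1  2  2
10  0  0  0  0  0  1  1  1  1  2  3
 8  0  0  0  0  0  1  1  1  1  2  3
 5  0  0  0  0  0  1  1  2  2  2  3
10  0  0  0  0  0  1  1  2  2  2  3
dp[8][10] = 3. One LCS (by backtracking along matches): 5, 9, 10.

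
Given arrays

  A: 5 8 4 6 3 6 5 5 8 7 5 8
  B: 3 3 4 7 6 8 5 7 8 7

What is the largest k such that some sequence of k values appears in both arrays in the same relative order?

5

Let dp[i][j] be the LCS length of the first i values of A and the first j values of B. dp[i][j] = dp[i-1][j-1]+1 when the i-th and j-th values match, else max(dp[i-1][j], dp[i][j-1]).
    ·  3  3  4  7  6  8  5  7  8  7
 ·  0  0  0  0  0  0  0  0  0  0  0
 5  0  0  0  0  0  0  0  1  1  1  1
 8  0  0  0  0  0  0  1  1  1  2  2
 4  0  0  0  1  1  1  1  1  1  2  2
 6  0  0  0  1  1  2  2  2  2  2  2
 3  0  1  1  1  1  2  2  2  2  2  2
 6  0  1  1  1  1  2  2  2  2  2  2
 5  0  1  1  1  1  2  2  3  3  3  3
 5  0  1  1  1  1  2  2  3  3  3  3
 8  0  1  1  1  1  2  3  3  3  4  4
 7  0  1  1  1  2  2  3  3  4  4  5
 5  0  1  1  1  2  2  3  4  4  4  5
 8  0  1  1  1  2  2  3  4  4  5  5
dp[12][10] = 5. One LCS (by backtracking along matches): 4, 6, 5, 8, 7.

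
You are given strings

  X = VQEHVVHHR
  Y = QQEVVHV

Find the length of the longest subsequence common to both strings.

5

Let dp[i][j] be the LCS length of the first i characters of X and the first j characters of Y. dp[i][j] = dp[i-1][j-1]+1 when the i-th and j-th characters match, else max(dp[i-1][j], dp[i][j-1]).
    ·  Q  Q  E  V  V  H  V
 ·  0  0  0  0  0  0  0  0
 V  0  0  0  0  1  1  1  1
 Q  0  1  1  1  1  1  1  1
 E  0  1  1  2  2  2  2  2
 H  0  1  1  2  2  2  3  3
 V  0  1  1  2  3  3  3  4
 V  0  1  1  2  3  4  4  4
 H  0  1  1  2  3  4  5  5
 H  0  1  1  2  3  4  5  5
 R  0  1  1  2  3  4  5  5
dp[9][7] = 5. One LCS (by backtracking along matches): QEVVH.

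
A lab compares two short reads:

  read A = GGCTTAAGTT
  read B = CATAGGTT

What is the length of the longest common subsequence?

Let dp[i][j] be the LCS length of the first i bases of read A and the first j bases of read B. dp[i][j] = dp[i-1][j-1]+1 when the i-th and j-th bases match, else max(dp[i-1][j], dp[i][j-1]).
    ·  C  A  T  A  G  G  T  T
 ·  0  0  0  0  0  0  0  0  0
 G  0  0  0  0  0  1  1  1  1
 G  0  0  0  0  0  1  2  2  2
 C  0  1  1  1  1  1  2  2  2
 T  0  1  1  2  2  2  2  3  3
 T  0  1  1  2  2  2  2  3  4
 A  0  1  2  2  3  3  3  3  4
 A  0  1  2  2  3  3  3  3  4
 G  0  1  2  2  3  4  4  4  4
 T  0  1  2  3  3  4  4  5  5
 T  0  1  2  3  3  4  4  5  6
dp[10][8] = 6. One LCS (by backtracking along matches): CTAGTT.

6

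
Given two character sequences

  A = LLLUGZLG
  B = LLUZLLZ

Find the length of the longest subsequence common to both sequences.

5

Let dp[i][j] be the LCS length of the first i characters of A and the first j characters of B. dp[i][j] = dp[i-1][j-1]+1 when the i-th and j-th characters match, else max(dp[i-1][j], dp[i][j-1]).
    ·  L  L  U  Z  L  L  Z
 ·  0  0  0  0  0  0  0  0
 L  0  1  1  1  1  1  1  1
 L  0  1  2  2  2  2  2  2
 L  0  1  2  2  2  3  3  3
 U  0  1  2  3  3  3  3  3
 G  0  1  2  3  3  3  3  3
 Z  0  1  2  3  4  4  4  4
 L  0  1  2  3  4  5  5  5
 G  0  1  2  3  4  5  5  5
dp[8][7] = 5. One LCS (by backtracking along matches): LLUZL.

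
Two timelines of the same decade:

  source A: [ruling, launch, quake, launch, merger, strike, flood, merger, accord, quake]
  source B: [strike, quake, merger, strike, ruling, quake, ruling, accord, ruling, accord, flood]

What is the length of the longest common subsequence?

4

Taking quake (source A #3, source B #2), then merger (source A #5, source B #3), then strike (source A #6, source B #4), then flood (source A #7, source B #11) gives a common subsequence of length 4, and the DP table's final entry dp[10][11] is also 4, so no common subsequence is longer.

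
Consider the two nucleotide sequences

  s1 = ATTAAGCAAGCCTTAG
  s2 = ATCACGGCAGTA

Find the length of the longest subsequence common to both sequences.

One common subsequence of length 9: A [1,1], T [2,2], A [4,4], G [6,7], C [7,8], A [9,9], G [10,10], T [14,11], A [15,12]. Since dp[16][12] = 9, nothing longer is possible.

9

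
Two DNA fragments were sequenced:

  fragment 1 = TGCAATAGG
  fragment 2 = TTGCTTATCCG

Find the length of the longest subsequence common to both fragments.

6

One common subsequence of length 6: T at fragment 1[1]=fragment 2[2]; then G at fragment 1[2]=fragment 2[3]; then C at fragment 1[3]=fragment 2[4]; then A at fragment 1[5]=fragment 2[7]; then T at fragment 1[6]=fragment 2[8]; then G at fragment 1[9]=fragment 2[11], and the DP table's final entry dp[9][11] is also 6, so no common subsequence is longer.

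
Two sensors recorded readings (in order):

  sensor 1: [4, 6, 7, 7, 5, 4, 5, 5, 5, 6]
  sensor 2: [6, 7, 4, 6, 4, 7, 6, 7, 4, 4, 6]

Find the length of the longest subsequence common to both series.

6

Pick 4 (sensor 1 #1, sensor 2 #3) → 6 (sensor 1 #2, sensor 2 #4) → 7 (sensor 1 #3, sensor 2 #6) → 7 (sensor 1 #4, sensor 2 #8) → 4 (sensor 1 #6, sensor 2 #10) → 6 (sensor 1 #10, sensor 2 #11); all 6 values appear in both, in order. The LCS DP gives dp[10][11] = 6, so this is optimal.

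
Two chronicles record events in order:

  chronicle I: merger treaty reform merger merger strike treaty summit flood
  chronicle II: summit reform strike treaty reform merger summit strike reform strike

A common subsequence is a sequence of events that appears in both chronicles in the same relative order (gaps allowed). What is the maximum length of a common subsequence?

4

Match treaty at chronicle I[2]=chronicle II[4]; then reform at chronicle I[3]=chronicle II[5]; then merger at chronicle I[4]=chronicle II[6]; then strike at chronicle I[6]=chronicle II[10] — 4 events in the same relative order in both. Since dp[9][10] = 4, nothing longer is possible.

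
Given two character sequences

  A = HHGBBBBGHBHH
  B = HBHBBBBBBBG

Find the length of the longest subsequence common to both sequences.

7

Let dp[i][j] be the LCS length of the first i characters of A and the first j characters of B. dp[i][j] = dp[i-1][j-1]+1 when the i-th and j-th characters match, else max(dp[i-1][j], dp[i][j-1]).
    ·  H  B  H  B  B  B  B  B  B  B  G
 ·  0  0  0  0  0  0  0  0  0  0  0  0
 H  0  1  1  1  1  1  1  1  1  1  1  1
 H  0  1  1  2  2  2  2  2  2  2  2  2
 G  0  1  1  2  2  2  2  2  2  2  2  3
 B  0  1  2  2  3  3  3  3  3  3  3  3
 B  0  1  2  2  3  4  4  4  4  4  4  4
 B  0  1  2  2  3  4  5  5  5  5  5  5
 B  0  1  2  2  3  4  5  6  6  6  6  6
 G  0  1  2  2  3  4  5  6  6  6  6  7
 H  0  1  2  3  3  4  5  6  6  6  6  7
 B  0  1  2  3  4  4  5  6  7  7  7  7
 H  0  1  2  3  4  4  5  6  7  7  7  7
 H  0  1  2  3  4  4  5  6  7  7  7  7
dp[12][11] = 7. One LCS (by backtracking along matches): HHBBBBG.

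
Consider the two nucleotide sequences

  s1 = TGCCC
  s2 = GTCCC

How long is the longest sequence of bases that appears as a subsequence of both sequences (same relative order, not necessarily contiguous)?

4

Let dp[i][j] be the LCS length of the first i bases of s1 and the first j bases of s2. dp[i][j] = dp[i-1][j-1]+1 when the i-th and j-th bases match, else max(dp[i-1][j], dp[i][j-1]).
    ·  G  T  C  C  C
 ·  0  0  0  0  0  0
 T  0  0  1  1  1  1
 G  0  1  1  1  1  1
 C  0  1  1  2  2  2
 C  0  1  1  2  3  3
 C  0  1  1  2  3  4
dp[5][5] = 4. One LCS (by backtracking along matches): TCCC.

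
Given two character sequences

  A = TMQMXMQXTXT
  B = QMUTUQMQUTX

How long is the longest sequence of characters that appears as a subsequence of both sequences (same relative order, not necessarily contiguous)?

6

Pick T [1,4] → Q [3,6] → M [6,7] → Q [7,8] → T [9,10] → X [10,11]; all 6 characters appear in both, in order. Since dp[11][11] = 6, nothing longer is possible.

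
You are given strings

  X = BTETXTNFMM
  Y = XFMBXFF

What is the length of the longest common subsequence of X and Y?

3

Let dp[i][j] be the LCS length of the first i characters of X and the first j characters of Y. dp[i][j] = dp[i-1][j-1]+1 when the i-th and j-th characters match, else max(dp[i-1][j], dp[i][j-1]).
    ·  X  F  M  B  X  F  F
 ·  0  0  0  0  0  0  0  0
 B  0  0  0  0  1  1  1  1
 T  0  0  0  0  1  1  1  1
 E  0  0  0  0  1  1  1  1
 T  0  0  0  0  1  1  1  1
 X  0  1  1  1  1  2  2  2
 T  0  1  1  1  1  2  2  2
 N  0  1  1  1  1  2  2  2
 F  0  1  2  2  2  2  3  3
 M  0  1  2  3  3  3  3  3
 M  0  1  2  3  3  3  3  3
dp[10][7] = 3. One LCS (by backtracking along matches): BXF.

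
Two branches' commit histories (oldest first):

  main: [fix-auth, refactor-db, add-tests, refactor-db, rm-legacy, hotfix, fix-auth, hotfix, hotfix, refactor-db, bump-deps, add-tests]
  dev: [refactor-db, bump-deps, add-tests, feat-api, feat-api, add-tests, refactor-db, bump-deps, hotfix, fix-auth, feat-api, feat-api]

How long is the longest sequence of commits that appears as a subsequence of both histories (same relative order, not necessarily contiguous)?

Taking refactor-db (main #2, dev #1), add-tests (main #3, dev #6), refactor-db (main #4, dev #7), hotfix (main #6, dev #9), fix-auth (main #7, dev #10) gives a common subsequence of length 5. The LCS DP gives dp[12][12] = 5, so this is optimal.

5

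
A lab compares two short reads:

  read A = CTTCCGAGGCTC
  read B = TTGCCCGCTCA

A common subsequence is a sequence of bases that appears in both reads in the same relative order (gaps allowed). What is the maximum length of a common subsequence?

8

One common subsequence of length 8: T (read A #2, read B #1), then T (read A #3, read B #2), then C (read A #4, read B #5), then C (read A #5, read B #6), then G (read A #9, read B #7), then C (read A #10, read B #8), then T (read A #11, read B #9), then C (read A #12, read B #10). Since dp[12][11] = 8, nothing longer is possible.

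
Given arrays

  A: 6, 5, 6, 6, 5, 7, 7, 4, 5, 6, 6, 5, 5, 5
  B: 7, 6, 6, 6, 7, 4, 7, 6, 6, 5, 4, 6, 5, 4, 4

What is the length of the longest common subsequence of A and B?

9

Taking 6 [1,2], 6 [3,3], 6 [4,4], 7 [6,5], 7 [7,7], 6 [10,8], 6 [11,9], 5 [12,10], 5 [13,13] gives a common subsequence of length 9. The LCS DP gives dp[14][15] = 9, so this is optimal.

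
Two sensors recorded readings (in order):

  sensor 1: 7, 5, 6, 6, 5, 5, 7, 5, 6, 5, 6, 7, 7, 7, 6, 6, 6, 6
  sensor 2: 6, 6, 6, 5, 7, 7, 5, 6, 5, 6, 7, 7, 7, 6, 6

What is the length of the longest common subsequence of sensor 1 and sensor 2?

Taking 6 at sensor 1[3]=sensor 2[2], then 6 at sensor 1[4]=sensor 2[3], then 5 at sensor 1[5]=sensor 2[4], then 7 at sensor 1[7]=sensor 2[6], then 5 at sensor 1[8]=sensor 2[7], then 6 at sensor 1[9]=sensor 2[8], then 5 at sensor 1[10]=sensor 2[9], then 6 at sensor 1[11]=sensor 2[10], then 7 at sensor 1[12]=sensor 2[11], then 7 at sensor 1[13]=sensor 2[12], then 7 at sensor 1[14]=sensor 2[13], then 6 at sensor 1[17]=sensor 2[14], then 6 at sensor 1[18]=sensor 2[15] gives a common subsequence of length 13. The LCS DP gives dp[18][15] = 13, so this is optimal.

13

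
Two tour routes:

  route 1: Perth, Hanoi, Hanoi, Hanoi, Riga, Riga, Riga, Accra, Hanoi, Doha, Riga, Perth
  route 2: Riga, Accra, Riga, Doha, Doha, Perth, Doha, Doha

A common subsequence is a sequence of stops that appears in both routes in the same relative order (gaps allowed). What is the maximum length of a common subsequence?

Pick Riga at route 1[5]=route 2[1]; then Riga at route 1[6]=route 2[3]; then Doha at route 1[10]=route 2[5]; then Perth at route 1[12]=route 2[6]; all 4 stops appear in both, in order. Since dp[12][8] = 4, nothing longer is possible.

4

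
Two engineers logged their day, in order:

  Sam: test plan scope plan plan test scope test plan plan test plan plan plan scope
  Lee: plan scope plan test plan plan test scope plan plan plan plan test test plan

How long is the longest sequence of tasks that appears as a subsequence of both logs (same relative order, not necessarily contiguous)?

Taking plan [2,1], scope [3,2], plan [4,5], plan [5,6], test [6,7], scope [7,8], plan [9,9], plan [10,10], plan [12,11], plan [13,12], plan [14,15] gives a common subsequence of length 11. Since dp[15][15] = 11, nothing longer is possible.

11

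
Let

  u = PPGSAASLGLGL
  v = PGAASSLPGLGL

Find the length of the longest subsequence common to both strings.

One common subsequence of length 10: P [2,1]; then G [3,2]; then A [5,3]; then A [6,4]; then S [7,6]; then L [8,7]; then G [9,9]; then L [10,10]; then G [11,11]; then L [12,12]. The LCS DP gives dp[12][12] = 10, so this is optimal.

10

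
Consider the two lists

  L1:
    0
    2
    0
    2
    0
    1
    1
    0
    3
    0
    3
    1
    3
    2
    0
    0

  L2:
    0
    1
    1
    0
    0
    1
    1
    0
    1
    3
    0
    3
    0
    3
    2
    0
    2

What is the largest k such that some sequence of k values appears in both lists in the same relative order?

Match 0 [1,1] → 0 [3,4] → 0 [5,5] → 1 [6,6] → 1 [7,7] → 0 [8,8] → 3 [9,10] → 0 [10,11] → 3 [11,12] → 3 [13,14] → 2 [14,15] → 0 [15,16] — 12 values in the same relative order in both, and the DP table's final entry dp[16][17] is also 12, so no common subsequence is longer.

12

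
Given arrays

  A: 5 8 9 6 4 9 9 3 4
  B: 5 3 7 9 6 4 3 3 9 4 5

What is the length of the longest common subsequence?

6

Let dp[i][j] be the LCS length of the first i values of A and the first j values of B. dp[i][j] = dp[i-1][j-1]+1 when the i-th and j-th values match, else max(dp[i-1][j], dp[i][j-1]).
    ·  5  3  7  9  6  4  3  3  9  4  5
 ·  0  0  0  0  0  0  0  0  0  0  0  0
 5  0  1  1  1  1  1  1  1  1  1  1  1
 8  0  1  1  1  1  1  1  1  1  1  1  1
 9  0  1  1  1  2  2  2  2  2  2  2  2
 6  0  1  1  1  2  3  3  3  3  3  3  3
 4  0  1  1  1  2  3  4  4  4  4  4  4
 9  0  1  1  1  2  3  4  4  4  5  5  5
 9  0  1  1  1  2  3  4  4  4  5  5  5
 3  0  1  2  2  2  3  4  5  5  5  5  5
 4  0  1  2  2  2  3  4  5  5  5  6  6
dp[9][11] = 6. One LCS (by backtracking along matches): 5, 9, 6, 4, 9, 4.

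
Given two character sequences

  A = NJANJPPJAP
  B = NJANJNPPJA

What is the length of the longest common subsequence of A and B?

Let dp[i][j] be the LCS length of the first i characters of A and the first j characters of B. dp[i][j] = dp[i-1][j-1]+1 when the i-th and j-th characters match, else max(dp[i-1][j], dp[i][j-1]).
    ·  N  J  A  N  J  N  P  P  J  A
 ·  0  0  0  0  0  0  0  0  0  0  0
 N  0  1  1  1  1  1  1  1  1  1  1
 J  0  1  2  2  2  2  2  2  2  2  2
 A  0  1  2  3  3  3  3  3  3  3  3
 N  0  1  2  3  4  4  4  4  4  4  4
 J  0  1  2  3  4  5  5  5  5  5  5
 P  0  1  2  3  4  5  5  6  6  6  6
 P  0  1  2  3  4  5  5  6  7  7  7
 J  0  1  2  3  4  5  5  6  7  8  8
 A  0  1  2  3  4  5  5  6  7  8  9
 P  0  1  2  3  4  5  5  6  7  8  9
dp[10][10] = 9. One LCS (by backtracking along matches): NJANJPPJA.

9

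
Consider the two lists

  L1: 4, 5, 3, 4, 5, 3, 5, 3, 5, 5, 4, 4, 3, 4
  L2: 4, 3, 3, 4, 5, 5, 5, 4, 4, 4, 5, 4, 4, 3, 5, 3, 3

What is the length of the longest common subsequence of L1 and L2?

10

Match 4 at L1[1]=L2[1], then 3 at L1[3]=L2[3], then 4 at L1[4]=L2[4], then 5 at L1[5]=L2[5], then 5 at L1[7]=L2[6], then 5 at L1[9]=L2[7], then 5 at L1[10]=L2[11], then 4 at L1[11]=L2[12], then 4 at L1[12]=L2[13], then 3 at L1[13]=L2[17] — 10 values in the same relative order in both. dp[14][17] = 10 confirms this is the maximum.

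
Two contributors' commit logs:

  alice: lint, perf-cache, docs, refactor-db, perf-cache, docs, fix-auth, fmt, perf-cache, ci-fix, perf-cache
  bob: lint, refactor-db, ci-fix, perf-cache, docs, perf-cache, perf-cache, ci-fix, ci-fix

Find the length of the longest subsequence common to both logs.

Taking lint at alice[1]=bob[1] → perf-cache at alice[2]=bob[4] → docs at alice[3]=bob[5] → perf-cache at alice[5]=bob[6] → perf-cache at alice[9]=bob[7] → ci-fix at alice[10]=bob[9] gives a common subsequence of length 6. dp[11][9] = 6 confirms this is the maximum.

6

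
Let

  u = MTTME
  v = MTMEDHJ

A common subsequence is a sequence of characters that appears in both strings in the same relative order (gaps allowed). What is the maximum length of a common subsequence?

4

One common subsequence of length 4: M (u #1, v #1), then T (u #3, v #2), then M (u #4, v #3), then E (u #5, v #4), and the DP table's final entry dp[5][7] is also 4, so no common subsequence is longer.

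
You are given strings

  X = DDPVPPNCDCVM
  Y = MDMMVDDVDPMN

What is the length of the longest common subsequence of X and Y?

Let dp[i][j] be the LCS length of the first i characters of X and the first j characters of Y. dp[i][j] = dp[i-1][j-1]+1 when the i-th and j-th characters match, else max(dp[i-1][j], dp[i][j-1]).
    ·  M  D  M  M  V  D  D  V  D  P  M  N
 ·  0  0  0  0  0  0  0  0  0  0  0  0  0
 D  0  0  1  1  1  1  1  1  1  1  1  1  1
 D  0  0  1  1  1  1  2  2  2  2  2  2  2
 P  0  0  1  1  1  1  2  2  2  2  3  3  3
 V  0  0  1  1  1  2  2  2  3  3  3  3  3
 P  0  0  1  1  1  2  2  2  3  3  4  4  4
 P  0  0  1  1  1  2  2  2  3  3  4  4  4
 N  0  0  1  1  1  2  2  2  3  3  4  4  5
 C  0  0  1  1  1  2  2  2  3  3  4  4  5
 D  0  0  1  1  1  2  3  3  3  4  4  4  5
 C  0  0  1  1  1  2  3  3  3  4  4  4  5
 V  0  0  1  1  1  2  3  3  4  4  4  4  5
 M  0  1  1  2  2  2  3  3  4  4  4  5  5
dp[12][12] = 5. One LCS (by backtracking along matches): DDVPN.

5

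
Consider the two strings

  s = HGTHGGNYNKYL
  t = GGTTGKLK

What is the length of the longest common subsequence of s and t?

5

Let dp[i][j] be the LCS length of the first i characters of s and the first j characters of t. dp[i][j] = dp[i-1][j-1]+1 when the i-th and j-th characters match, else max(dp[i-1][j], dp[i][j-1]).
    ·  G  G  T  T  G  K  L  K
 ·  0  0  0  0  0  0  0  0  0
 H  0  0  0  0  0  0  0  0  0
 G  0  1  1  1  1  1  1  1  1
 T  0  1  1  2  2  2  2  2  2
 H  0  1  1  2  2  2  2  2  2
 G  0  1  2  2  2  3  3  3  3
 G  0  1  2  2  2  3  3  3  3
 N  0  1  2  2  2  3  3  3  3
 Y  0  1  2  2  2  3  3  3  3
 N  0  1  2  2  2  3  3  3  3
 K  0  1  2  2  2  3  4  4  4
 Y  0  1  2  2  2  3  4  4  4
 L  0  1  2  2  2  3  4  5  5
dp[12][8] = 5. One LCS (by backtracking along matches): GTGKL.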